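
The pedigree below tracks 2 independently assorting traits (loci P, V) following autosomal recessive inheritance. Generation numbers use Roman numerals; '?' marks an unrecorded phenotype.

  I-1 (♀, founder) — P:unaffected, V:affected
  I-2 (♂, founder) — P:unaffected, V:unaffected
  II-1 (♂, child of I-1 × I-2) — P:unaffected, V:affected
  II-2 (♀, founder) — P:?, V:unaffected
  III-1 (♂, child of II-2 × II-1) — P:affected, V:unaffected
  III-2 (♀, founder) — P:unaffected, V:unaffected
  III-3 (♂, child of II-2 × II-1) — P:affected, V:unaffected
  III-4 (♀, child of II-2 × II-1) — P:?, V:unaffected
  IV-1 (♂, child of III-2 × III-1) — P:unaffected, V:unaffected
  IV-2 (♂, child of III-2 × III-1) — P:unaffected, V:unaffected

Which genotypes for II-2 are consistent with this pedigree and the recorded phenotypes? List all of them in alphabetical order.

P/I-1 un ·: PP|Pp
P/I-2 un ·: PP|Pp
P/II-1 un I-1×I-2: Pp
P/II-2 ? ·: Pp|pp
P/III-1 aff II-2×II-1: pp
P/III-2 un ·: PP|Pp
P/III-3 aff II-2×II-1: pp
P/III-4 ? II-2×II-1: PP|Pp|pp
P/IV-1 un III-2×III-1: Pp
P/IV-2 un III-2×III-1: Pp
⇒ P over [I-1,I-2,II-1,II-2,III-1,III-2,III-3,III-4,IV-1,IV-2]: 30 consistent
V/I-1 aff ·: vv
V/I-2 un ·: Vv
V/II-1 aff I-1×I-2: vv
V/II-2 un ·: VV|Vv
V/III-1 un II-2×II-1: Vv
V/III-2 un ·: VV|Vv
V/III-3 un II-2×II-1: Vv
V/III-4 un II-2×II-1: Vv
V/IV-1 un III-2×III-1: VV|Vv
V/IV-2 un III-2×III-1: VV|Vv
⇒ V over [I-1,I-2,II-1,II-2,III-1,III-2,III-3,III-4,IV-1,IV-2]: 16 consistent

II-2 ∈ {Pp VV, Pp Vv, pp VV, pp Vv}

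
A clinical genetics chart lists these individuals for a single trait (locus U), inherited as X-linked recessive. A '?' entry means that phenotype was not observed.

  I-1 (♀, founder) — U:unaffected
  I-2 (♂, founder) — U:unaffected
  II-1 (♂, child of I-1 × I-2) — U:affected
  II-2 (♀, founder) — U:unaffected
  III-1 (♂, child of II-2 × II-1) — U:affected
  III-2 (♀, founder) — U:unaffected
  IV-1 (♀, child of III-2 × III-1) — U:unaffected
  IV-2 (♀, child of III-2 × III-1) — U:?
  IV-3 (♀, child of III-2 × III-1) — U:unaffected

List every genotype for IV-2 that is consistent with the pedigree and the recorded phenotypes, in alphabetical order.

IV-2 ∈ {X^UX^u, X^uX^u}

U/I-1 un ·: X^UX^u
U/I-2 un ·: X^UY
U/II-1 aff I-1×I-2: X^uY
U/II-2 un ·: X^UX^u
U/III-1 aff II-2×II-1: X^uY
U/III-2 un ·: X^UX^U|X^UX^u
U/IV-1 un III-2×III-1: X^UX^u
U/IV-2 ? III-2×III-1: X^UX^u|X^uX^u
U/IV-3 un III-2×III-1: X^UX^u
⇒ U over [I-1,I-2,II-1,II-2,III-1,III-2,IV-1,IV-2,IV-3]: 3 consistent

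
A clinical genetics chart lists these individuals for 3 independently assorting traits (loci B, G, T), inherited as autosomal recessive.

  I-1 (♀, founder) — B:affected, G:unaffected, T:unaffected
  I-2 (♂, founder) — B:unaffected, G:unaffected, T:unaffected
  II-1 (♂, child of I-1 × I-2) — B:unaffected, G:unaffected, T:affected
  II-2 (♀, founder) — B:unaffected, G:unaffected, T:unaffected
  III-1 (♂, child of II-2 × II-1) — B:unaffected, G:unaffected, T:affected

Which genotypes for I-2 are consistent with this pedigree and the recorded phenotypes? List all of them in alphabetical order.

I-2 ∈ {BB GG Tt, BB Gg Tt, Bb GG Tt, Bb Gg Tt}

B/I-1 aff ·: bb
B/I-2 un ·: BB|Bb
B/II-1 un I-1×I-2: Bb
B/II-2 un ·: BB|Bb
B/III-1 un II-2×II-1: BB|Bb
⇒ B over [I-1,I-2,II-1,II-2,III-1]: 8 consistent
G/I-1 un ·: GG|Gg
G/I-2 un ·: GG|Gg
G/II-1 un I-1×I-2: GG|Gg
G/II-2 un ·: GG|Gg
G/III-1 un II-2×II-1: GG|Gg
⇒ G over [I-1,I-2,II-1,II-2,III-1]: 24 consistent
T/I-1 un ·: Tt
T/I-2 un ·: Tt
T/II-1 aff I-1×I-2: tt
T/II-2 un ·: Tt
T/III-1 aff II-2×II-1: tt
⇒ T over [I-1,I-2,II-1,II-2,III-1]: 1 consistent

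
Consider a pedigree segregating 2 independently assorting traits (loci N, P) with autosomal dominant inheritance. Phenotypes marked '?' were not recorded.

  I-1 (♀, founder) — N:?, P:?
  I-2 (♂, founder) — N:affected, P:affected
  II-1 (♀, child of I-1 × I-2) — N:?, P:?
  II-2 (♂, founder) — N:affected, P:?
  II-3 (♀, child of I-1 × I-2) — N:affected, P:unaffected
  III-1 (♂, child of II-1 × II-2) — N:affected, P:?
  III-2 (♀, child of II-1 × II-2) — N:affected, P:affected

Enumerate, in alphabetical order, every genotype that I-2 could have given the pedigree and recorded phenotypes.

N/I-1 ? ·: nn|Nn|NN
N/I-2 aff ·: Nn|NN
N/II-1 ? I-1×I-2: nn|Nn|NN
N/II-2 aff ·: Nn|NN
N/II-3 aff I-1×I-2: Nn|NN
N/III-1 aff II-1×II-2: Nn|NN
N/III-2 aff II-1×II-2: Nn|NN
⇒ N over [I-1,I-2,II-1,II-2,II-3,III-1,III-2]: 105 consistent
P/I-1 ? ·: pp|Pp
P/I-2 aff ·: Pp
P/II-1 ? I-1×I-2: pp|Pp|PP
P/II-2 ? ·: pp|Pp|PP
P/II-3 un I-1×I-2: pp
P/III-1 ? II-1×II-2: pp|Pp|PP
P/III-2 aff II-1×II-2: Pp|PP
⇒ P over [I-1,I-2,II-1,II-2,II-3,III-1,III-2]: 36 consistent

I-2 ∈ {NN Pp, Nn Pp}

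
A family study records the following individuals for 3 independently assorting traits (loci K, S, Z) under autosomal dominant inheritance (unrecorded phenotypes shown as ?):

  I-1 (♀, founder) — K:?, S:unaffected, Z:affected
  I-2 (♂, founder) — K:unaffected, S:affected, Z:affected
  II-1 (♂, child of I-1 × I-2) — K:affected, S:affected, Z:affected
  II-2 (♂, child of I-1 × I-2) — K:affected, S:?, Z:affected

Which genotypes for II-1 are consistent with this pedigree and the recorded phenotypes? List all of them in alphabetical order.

II-1 ∈ {Kk Ss ZZ, Kk Ss Zz}

K/I-1 ? ·: Kk|KK
K/I-2 un ·: kk
K/II-1 aff I-1×I-2: Kk
K/II-2 aff I-1×I-2: Kk
⇒ K over [I-1,I-2,II-1,II-2]: 2 consistent
S/I-1 un ·: ss
S/I-2 aff ·: Ss|SS
S/II-1 aff I-1×I-2: Ss
S/II-2 ? I-1×I-2: ss|Ss
⇒ S over [I-1,I-2,II-1,II-2]: 3 consistent
Z/I-1 aff ·: Zz|ZZ
Z/I-2 aff ·: Zz|ZZ
Z/II-1 aff I-1×I-2: Zz|ZZ
Z/II-2 aff I-1×I-2: Zz|ZZ
⇒ Z over [I-1,I-2,II-1,II-2]: 13 consistent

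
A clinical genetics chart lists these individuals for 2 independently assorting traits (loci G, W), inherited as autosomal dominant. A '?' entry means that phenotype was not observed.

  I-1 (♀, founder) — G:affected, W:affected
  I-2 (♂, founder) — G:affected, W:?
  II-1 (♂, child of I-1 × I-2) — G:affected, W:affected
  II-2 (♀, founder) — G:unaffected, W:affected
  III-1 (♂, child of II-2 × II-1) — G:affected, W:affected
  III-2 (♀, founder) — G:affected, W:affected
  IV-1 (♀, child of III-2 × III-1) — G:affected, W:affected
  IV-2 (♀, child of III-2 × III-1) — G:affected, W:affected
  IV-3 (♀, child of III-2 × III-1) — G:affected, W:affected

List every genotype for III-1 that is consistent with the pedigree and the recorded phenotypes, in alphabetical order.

G/I-1 aff ·: Gg|GG
G/I-2 aff ·: Gg|GG
G/II-1 aff I-1×I-2: Gg|GG
G/II-2 un ·: gg
G/III-1 aff II-2×II-1: Gg
G/III-2 aff ·: Gg|GG
G/IV-1 aff III-2×III-1: Gg|GG
G/IV-2 aff III-2×III-1: Gg|GG
G/IV-3 aff III-2×III-1: Gg|GG
⇒ G over [I-1,I-2,II-1,II-2,III-1,III-2,IV-1,IV-2,IV-3]: 112 consistent
W/I-1 aff ·: Ww|WW
W/I-2 ? ·: ww|Ww|WW
W/II-1 aff I-1×I-2: Ww|WW
W/II-2 aff ·: Ww|WW
W/III-1 aff II-2×II-1: Ww|WW
W/III-2 aff ·: Ww|WW
W/IV-1 aff III-2×III-1: Ww|WW
W/IV-2 aff III-2×III-1: Ww|WW
W/IV-3 aff III-2×III-1: Ww|WW
⇒ W over [I-1,I-2,II-1,II-2,III-1,III-2,IV-1,IV-2,IV-3]: 386 consistent

III-1 ∈ {Gg WW, Gg Ww}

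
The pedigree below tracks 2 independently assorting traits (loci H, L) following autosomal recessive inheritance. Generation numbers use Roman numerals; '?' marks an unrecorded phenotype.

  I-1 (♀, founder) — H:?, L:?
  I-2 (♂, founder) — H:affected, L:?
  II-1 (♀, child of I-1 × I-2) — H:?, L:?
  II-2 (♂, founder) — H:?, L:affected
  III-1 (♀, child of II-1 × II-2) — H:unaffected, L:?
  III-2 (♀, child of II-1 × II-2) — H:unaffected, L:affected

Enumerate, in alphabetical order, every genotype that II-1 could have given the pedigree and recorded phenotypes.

H/I-1 ? ·: HH|Hh|hh
H/I-2 aff ·: hh
H/II-1 ? I-1×I-2: Hh|hh
H/II-2 ? ·: HH|Hh|hh
H/III-1 un II-1×II-2: HH|Hh
H/III-2 un II-1×II-2: HH|Hh
⇒ H over [I-1,I-2,II-1,II-2,III-1,III-2]: 22 consistent
L/I-1 ? ·: LL|Ll|ll
L/I-2 ? ·: LL|Ll|ll
L/II-1 ? I-1×I-2: Ll|ll
L/II-2 aff ·: ll
L/III-1 ? II-1×II-2: Ll|ll
L/III-2 aff II-1×II-2: ll
⇒ L over [I-1,I-2,II-1,II-2,III-1,III-2]: 18 consistent

II-1 ∈ {Hh Ll, Hh ll, hh Ll, hh ll}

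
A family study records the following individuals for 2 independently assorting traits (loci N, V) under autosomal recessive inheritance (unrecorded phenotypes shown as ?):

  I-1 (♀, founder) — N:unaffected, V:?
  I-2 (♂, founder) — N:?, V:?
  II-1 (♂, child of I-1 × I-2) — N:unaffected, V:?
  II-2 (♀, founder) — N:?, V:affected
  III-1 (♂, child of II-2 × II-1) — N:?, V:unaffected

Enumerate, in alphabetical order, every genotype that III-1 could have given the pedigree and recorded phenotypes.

N/I-1 un ·: NN|Nn
N/I-2 ? ·: NN|Nn|nn
N/II-1 un I-1×I-2: NN|Nn
N/II-2 ? ·: NN|Nn|nn
N/III-1 ? II-2×II-1: NN|Nn|nn
⇒ N over [I-1,I-2,II-1,II-2,III-1]: 51 consistent
V/I-1 ? ·: VV|Vv|vv
V/I-2 ? ·: VV|Vv|vv
V/II-1 ? I-1×I-2: VV|Vv
V/II-2 aff ·: vv
V/III-1 un II-2×II-1: Vv
⇒ V over [I-1,I-2,II-1,II-2,III-1]: 11 consistent

III-1 ∈ {NN Vv, Nn Vv, nn Vv}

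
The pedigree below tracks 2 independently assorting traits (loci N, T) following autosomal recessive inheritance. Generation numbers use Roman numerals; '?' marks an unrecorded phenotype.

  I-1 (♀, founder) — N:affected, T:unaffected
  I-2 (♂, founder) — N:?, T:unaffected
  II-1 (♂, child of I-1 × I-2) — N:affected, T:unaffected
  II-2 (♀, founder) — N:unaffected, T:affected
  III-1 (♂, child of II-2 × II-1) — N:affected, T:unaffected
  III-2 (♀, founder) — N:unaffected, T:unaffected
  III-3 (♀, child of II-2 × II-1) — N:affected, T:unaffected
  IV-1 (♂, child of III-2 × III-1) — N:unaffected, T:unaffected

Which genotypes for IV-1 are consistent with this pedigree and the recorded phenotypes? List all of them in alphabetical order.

N/I-1 aff ·: nn
N/I-2 ? ·: Nn|nn
N/II-1 aff I-1×I-2: nn
N/II-2 un ·: Nn
N/III-1 aff II-2×II-1: nn
N/III-2 un ·: NN|Nn
N/III-3 aff II-2×II-1: nn
N/IV-1 un III-2×III-1: Nn
⇒ N over [I-1,I-2,II-1,II-2,III-1,III-2,III-3,IV-1]: 4 consistent
T/I-1 un ·: TT|Tt
T/I-2 un ·: TT|Tt
T/II-1 un I-1×I-2: TT|Tt
T/II-2 aff ·: tt
T/III-1 un II-2×II-1: Tt
T/III-2 un ·: TT|Tt
T/III-3 un II-2×II-1: Tt
T/IV-1 un III-2×III-1: TT|Tt
⇒ T over [I-1,I-2,II-1,II-2,III-1,III-2,III-3,IV-1]: 28 consistent

IV-1 ∈ {Nn TT, Nn Tt}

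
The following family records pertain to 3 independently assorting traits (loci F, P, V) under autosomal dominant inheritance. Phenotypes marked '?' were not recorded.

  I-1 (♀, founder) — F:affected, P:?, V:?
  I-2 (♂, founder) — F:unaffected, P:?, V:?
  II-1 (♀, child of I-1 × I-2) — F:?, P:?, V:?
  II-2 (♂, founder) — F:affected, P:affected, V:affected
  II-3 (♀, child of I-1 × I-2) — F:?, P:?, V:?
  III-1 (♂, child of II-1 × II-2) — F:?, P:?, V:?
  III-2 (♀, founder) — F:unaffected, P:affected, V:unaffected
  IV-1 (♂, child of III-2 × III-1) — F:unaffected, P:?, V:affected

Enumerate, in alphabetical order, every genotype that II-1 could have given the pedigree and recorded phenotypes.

F/I-1 aff ·: Ff|FF
F/I-2 un ·: ff
F/II-1 ? I-1×I-2: ff|Ff
F/II-2 aff ·: Ff|FF
F/II-3 ? I-1×I-2: ff|Ff
F/III-1 ? II-1×II-2: ff|Ff
F/III-2 un ·: ff
F/IV-1 un III-2×III-1: ff
⇒ F over [I-1,I-2,II-1,II-2,II-3,III-1,III-2,IV-1]: 15 consistent
P/I-1 ? ·: pp|Pp|PP
P/I-2 ? ·: pp|Pp|PP
P/II-1 ? I-1×I-2: pp|Pp|PP
P/II-2 aff ·: Pp|PP
P/II-3 ? I-1×I-2: pp|Pp|PP
P/III-1 ? II-1×II-2: pp|Pp|PP
P/III-2 aff ·: Pp|PP
P/IV-1 ? III-2×III-1: pp|Pp|PP
⇒ P over [I-1,I-2,II-1,II-2,II-3,III-1,III-2,IV-1]: 439 consistent
V/I-1 ? ·: vv|Vv|VV
V/I-2 ? ·: vv|Vv|VV
V/II-1 ? I-1×I-2: vv|Vv|VV
V/II-2 aff ·: Vv|VV
V/II-3 ? I-1×I-2: vv|Vv|VV
V/III-1 ? II-1×II-2: Vv|VV
V/III-2 un ·: vv
V/IV-1 aff III-2×III-1: Vv
⇒ V over [I-1,I-2,II-1,II-2,II-3,III-1,III-2,IV-1]: 92 consistent

II-1 ∈ {Ff PP VV, Ff PP Vv, Ff PP vv, Ff Pp VV, Ff Pp Vv, Ff Pp vv, Ff pp VV, Ff pp Vv, Ff pp vv, ff PP VV, ff PP Vv, ff PP vv, ff Pp VV, ff Pp Vv, ff Pp vv, ff pp VV, ff pp Vv, ff pp vv}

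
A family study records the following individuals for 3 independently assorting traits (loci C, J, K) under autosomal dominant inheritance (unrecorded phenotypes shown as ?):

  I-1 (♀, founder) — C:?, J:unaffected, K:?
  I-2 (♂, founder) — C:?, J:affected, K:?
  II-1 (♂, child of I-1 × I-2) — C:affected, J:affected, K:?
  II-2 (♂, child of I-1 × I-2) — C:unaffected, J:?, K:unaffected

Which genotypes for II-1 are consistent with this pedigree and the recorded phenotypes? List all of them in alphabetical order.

C/I-1 ? ·: cc|Cc
C/I-2 ? ·: cc|Cc
C/II-1 aff I-1×I-2: Cc|CC
C/II-2 un I-1×I-2: cc
⇒ C over [I-1,I-2,II-1,II-2]: 4 consistent
J/I-1 un ·: jj
J/I-2 aff ·: Jj|JJ
J/II-1 aff I-1×I-2: Jj
J/II-2 ? I-1×I-2: jj|Jj
⇒ J over [I-1,I-2,II-1,II-2]: 3 consistent
K/I-1 ? ·: kk|Kk
K/I-2 ? ·: kk|Kk
K/II-1 ? I-1×I-2: kk|Kk|KK
K/II-2 un I-1×I-2: kk
⇒ K over [I-1,I-2,II-1,II-2]: 8 consistent

II-1 ∈ {CC Jj KK, CC Jj Kk, CC Jj kk, Cc Jj KK, Cc Jj Kk, Cc Jj kk}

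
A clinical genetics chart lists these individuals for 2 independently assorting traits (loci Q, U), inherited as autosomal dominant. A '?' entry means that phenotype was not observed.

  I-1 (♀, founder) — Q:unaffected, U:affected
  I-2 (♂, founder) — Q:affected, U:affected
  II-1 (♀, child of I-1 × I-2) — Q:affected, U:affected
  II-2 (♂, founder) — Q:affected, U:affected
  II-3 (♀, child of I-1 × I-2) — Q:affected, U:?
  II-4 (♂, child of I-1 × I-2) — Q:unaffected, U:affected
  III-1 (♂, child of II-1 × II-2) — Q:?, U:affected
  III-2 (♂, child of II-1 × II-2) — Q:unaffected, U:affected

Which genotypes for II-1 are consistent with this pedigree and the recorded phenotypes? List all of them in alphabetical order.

II-1 ∈ {Qq UU, Qq Uu}

Q/I-1 un ·: qq
Q/I-2 aff ·: Qq
Q/II-1 aff I-1×I-2: Qq
Q/II-2 aff ·: Qq
Q/II-3 aff I-1×I-2: Qq
Q/II-4 un I-1×I-2: qq
Q/III-1 ? II-1×II-2: qq|Qq|QQ
Q/III-2 un II-1×II-2: qq
⇒ Q over [I-1,I-2,II-1,II-2,II-3,II-4,III-1,III-2]: 3 consistent
U/I-1 aff ·: Uu|UU
U/I-2 aff ·: Uu|UU
U/II-1 aff I-1×I-2: Uu|UU
U/II-2 aff ·: Uu|UU
U/II-3 ? I-1×I-2: uu|Uu|UU
U/II-4 aff I-1×I-2: Uu|UU
U/III-1 aff II-1×II-2: Uu|UU
U/III-2 aff II-1×II-2: Uu|UU
⇒ U over [I-1,I-2,II-1,II-2,II-3,II-4,III-1,III-2]: 187 consistent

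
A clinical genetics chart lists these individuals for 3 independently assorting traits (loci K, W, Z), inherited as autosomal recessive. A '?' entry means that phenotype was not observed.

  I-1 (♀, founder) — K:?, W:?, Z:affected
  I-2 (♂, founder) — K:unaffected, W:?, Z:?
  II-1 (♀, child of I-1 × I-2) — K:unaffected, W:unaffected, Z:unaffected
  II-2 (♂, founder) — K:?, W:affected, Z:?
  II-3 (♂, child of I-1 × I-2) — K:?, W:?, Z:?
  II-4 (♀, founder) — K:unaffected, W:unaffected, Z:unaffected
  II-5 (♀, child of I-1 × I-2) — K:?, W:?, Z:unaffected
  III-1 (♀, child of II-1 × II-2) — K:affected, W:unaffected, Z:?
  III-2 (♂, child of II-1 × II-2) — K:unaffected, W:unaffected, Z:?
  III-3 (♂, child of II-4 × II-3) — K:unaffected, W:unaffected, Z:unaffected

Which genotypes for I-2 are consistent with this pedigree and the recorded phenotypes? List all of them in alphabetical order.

I-2 ∈ {KK WW ZZ, KK WW Zz, KK Ww ZZ, KK Ww Zz, KK ww ZZ, KK ww Zz, Kk WW ZZ, Kk WW Zz, Kk Ww ZZ, Kk Ww Zz, Kk ww ZZ, Kk ww Zz}

K/I-1 ? ·: KK|Kk|kk
K/I-2 un ·: KK|Kk
K/II-1 un I-1×I-2: Kk
K/II-2 ? ·: Kk|kk
K/II-3 ? I-1×I-2: KK|Kk|kk
K/II-4 un ·: KK|Kk
K/II-5 ? I-1×I-2: KK|Kk|kk
K/III-1 aff II-1×II-2: kk
K/III-2 un II-1×II-2: KK|Kk
K/III-3 un II-4×II-3: KK|Kk
⇒ K over [I-1,I-2,II-1,II-2,II-3,II-4,II-5,III-1,III-2,III-3]: 213 consistent
W/I-1 ? ·: WW|Ww|ww
W/I-2 ? ·: WW|Ww|ww
W/II-1 un I-1×I-2: WW|Ww
W/II-2 aff ·: ww
W/II-3 ? I-1×I-2: WW|Ww|ww
W/II-4 un ·: WW|Ww
W/II-5 ? I-1×I-2: WW|Ww|ww
W/III-1 un II-1×II-2: Ww
W/III-2 un II-1×II-2: Ww
W/III-3 un II-4×II-3: WW|Ww
⇒ W over [I-1,I-2,II-1,II-2,II-3,II-4,II-5,III-1,III-2,III-3]: 145 consistent
Z/I-1 aff ·: zz
Z/I-2 ? ·: ZZ|Zz
Z/II-1 un I-1×I-2: Zz
Z/II-2 ? ·: ZZ|Zz|zz
Z/II-3 ? I-1×I-2: Zz|zz
Z/II-4 un ·: ZZ|Zz
Z/II-5 un I-1×I-2: Zz
Z/III-1 ? II-1×II-2: ZZ|Zz|zz
Z/III-2 ? II-1×II-2: ZZ|Zz|zz
Z/III-3 un II-4×II-3: ZZ|Zz
⇒ Z over [I-1,I-2,II-1,II-2,II-3,II-4,II-5,III-1,III-2,III-3]: 170 consistent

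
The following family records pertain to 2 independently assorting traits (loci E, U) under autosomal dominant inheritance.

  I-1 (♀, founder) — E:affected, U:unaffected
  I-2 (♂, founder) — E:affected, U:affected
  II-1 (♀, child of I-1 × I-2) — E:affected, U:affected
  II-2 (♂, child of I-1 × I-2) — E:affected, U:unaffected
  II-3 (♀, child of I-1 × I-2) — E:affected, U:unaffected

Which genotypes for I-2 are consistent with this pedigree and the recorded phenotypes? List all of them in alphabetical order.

I-2 ∈ {EE Uu, Ee Uu}

E/I-1 aff ·: Ee|EE
E/I-2 aff ·: Ee|EE
E/II-1 aff I-1×I-2: Ee|EE
E/II-2 aff I-1×I-2: Ee|EE
E/II-3 aff I-1×I-2: Ee|EE
⇒ E over [I-1,I-2,II-1,II-2,II-3]: 25 consistent
U/I-1 un ·: uu
U/I-2 aff ·: Uu
U/II-1 aff I-1×I-2: Uu
U/II-2 un I-1×I-2: uu
U/II-3 un I-1×I-2: uu
⇒ U over [I-1,I-2,II-1,II-2,II-3]: 1 consistent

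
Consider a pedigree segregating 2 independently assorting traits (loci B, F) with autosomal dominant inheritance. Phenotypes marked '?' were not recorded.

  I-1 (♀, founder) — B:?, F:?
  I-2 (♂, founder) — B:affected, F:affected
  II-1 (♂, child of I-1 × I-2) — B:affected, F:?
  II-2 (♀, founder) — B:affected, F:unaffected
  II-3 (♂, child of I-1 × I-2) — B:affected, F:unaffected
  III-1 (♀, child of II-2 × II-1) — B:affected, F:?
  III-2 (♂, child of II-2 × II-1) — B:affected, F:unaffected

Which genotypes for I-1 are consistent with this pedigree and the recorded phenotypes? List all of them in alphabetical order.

I-1 ∈ {BB Ff, BB ff, Bb Ff, Bb ff, bb Ff, bb ff}

B/I-1 ? ·: bb|Bb|BB
B/I-2 aff ·: Bb|BB
B/II-1 aff I-1×I-2: Bb|BB
B/II-2 aff ·: Bb|BB
B/II-3 aff I-1×I-2: Bb|BB
B/III-1 aff II-2×II-1: Bb|BB
B/III-2 aff II-2×II-1: Bb|BB
⇒ B over [I-1,I-2,II-1,II-2,II-3,III-1,III-2]: 99 consistent
F/I-1 ? ·: ff|Ff
F/I-2 aff ·: Ff
F/II-1 ? I-1×I-2: ff|Ff
F/II-2 un ·: ff
F/II-3 un I-1×I-2: ff
F/III-1 ? II-2×II-1: ff|Ff
F/III-2 un II-2×II-1: ff
⇒ F over [I-1,I-2,II-1,II-2,II-3,III-1,III-2]: 6 consistent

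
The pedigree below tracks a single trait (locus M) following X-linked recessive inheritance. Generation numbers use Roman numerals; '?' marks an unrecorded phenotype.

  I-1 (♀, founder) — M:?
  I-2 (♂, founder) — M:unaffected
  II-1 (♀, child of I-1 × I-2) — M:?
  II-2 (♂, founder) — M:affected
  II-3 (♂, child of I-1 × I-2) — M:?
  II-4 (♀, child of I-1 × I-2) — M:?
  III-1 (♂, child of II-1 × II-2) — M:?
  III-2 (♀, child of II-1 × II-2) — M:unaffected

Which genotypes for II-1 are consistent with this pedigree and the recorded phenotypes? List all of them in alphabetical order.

II-1 ∈ {X^MX^M, X^MX^m}

M/I-1 ? ·: X^MX^M|X^MX^m|X^mX^m
M/I-2 un ·: X^MY
M/II-1 ? I-1×I-2: X^MX^M|X^MX^m
M/II-2 aff ·: X^mY
M/II-3 ? I-1×I-2: X^MY|X^mY
M/II-4 ? I-1×I-2: X^MX^M|X^MX^m
M/III-1 ? II-1×II-2: X^MY|X^mY
M/III-2 un II-1×II-2: X^MX^m
⇒ M over [I-1,I-2,II-1,II-2,II-3,II-4,III-1,III-2]: 15 consistent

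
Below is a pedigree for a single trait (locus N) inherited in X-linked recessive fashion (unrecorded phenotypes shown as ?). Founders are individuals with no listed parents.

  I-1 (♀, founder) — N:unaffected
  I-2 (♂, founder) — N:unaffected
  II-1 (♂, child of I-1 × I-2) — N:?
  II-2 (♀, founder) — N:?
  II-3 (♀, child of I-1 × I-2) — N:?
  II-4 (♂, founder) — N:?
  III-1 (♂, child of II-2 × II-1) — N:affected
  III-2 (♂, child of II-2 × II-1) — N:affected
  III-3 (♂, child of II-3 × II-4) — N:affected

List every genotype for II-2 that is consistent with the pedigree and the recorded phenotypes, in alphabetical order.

N/I-1 un ·: X^NX^n
N/I-2 un ·: X^NY
N/II-1 ? I-1×I-2: X^NY|X^nY
N/II-2 ? ·: X^NX^n|X^nX^n
N/II-3 ? I-1×I-2: X^NX^n
N/II-4 ? ·: X^NY|X^nY
N/III-1 aff II-2×II-1: X^nY
N/III-2 aff II-2×II-1: X^nY
N/III-3 aff II-3×II-4: X^nY
⇒ N over [I-1,I-2,II-1,II-2,II-3,II-4,III-1,III-2,III-3]: 8 consistent

II-2 ∈ {X^NX^n, X^nX^n}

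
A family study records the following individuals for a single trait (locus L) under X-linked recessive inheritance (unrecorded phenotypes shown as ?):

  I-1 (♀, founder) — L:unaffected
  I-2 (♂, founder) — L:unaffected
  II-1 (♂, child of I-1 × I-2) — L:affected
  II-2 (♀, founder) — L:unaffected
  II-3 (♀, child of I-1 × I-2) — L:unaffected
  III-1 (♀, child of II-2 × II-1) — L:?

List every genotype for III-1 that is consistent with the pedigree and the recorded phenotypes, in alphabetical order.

III-1 ∈ {X^LX^l, X^lX^l}

L/I-1 un ·: X^LX^l
L/I-2 un ·: X^LY
L/II-1 aff I-1×I-2: X^lY
L/II-2 un ·: X^LX^L|X^LX^l
L/II-3 un I-1×I-2: X^LX^L|X^LX^l
L/III-1 ? II-2×II-1: X^LX^l|X^lX^l
⇒ L over [I-1,I-2,II-1,II-2,II-3,III-1]: 6 consistent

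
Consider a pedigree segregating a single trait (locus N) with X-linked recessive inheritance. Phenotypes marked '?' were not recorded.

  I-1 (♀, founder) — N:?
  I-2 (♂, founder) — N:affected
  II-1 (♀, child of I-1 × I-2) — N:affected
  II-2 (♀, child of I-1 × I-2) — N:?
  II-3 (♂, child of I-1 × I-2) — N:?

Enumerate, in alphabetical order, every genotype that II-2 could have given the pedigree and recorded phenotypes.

N/I-1 ? ·: X^NX^n|X^nX^n
N/I-2 aff ·: X^nY
N/II-1 aff I-1×I-2: X^nX^n
N/II-2 ? I-1×I-2: X^NX^n|X^nX^n
N/II-3 ? I-1×I-2: X^NY|X^nY
⇒ N over [I-1,I-2,II-1,II-2,II-3]: 5 consistent

II-2 ∈ {X^NX^n, X^nX^n}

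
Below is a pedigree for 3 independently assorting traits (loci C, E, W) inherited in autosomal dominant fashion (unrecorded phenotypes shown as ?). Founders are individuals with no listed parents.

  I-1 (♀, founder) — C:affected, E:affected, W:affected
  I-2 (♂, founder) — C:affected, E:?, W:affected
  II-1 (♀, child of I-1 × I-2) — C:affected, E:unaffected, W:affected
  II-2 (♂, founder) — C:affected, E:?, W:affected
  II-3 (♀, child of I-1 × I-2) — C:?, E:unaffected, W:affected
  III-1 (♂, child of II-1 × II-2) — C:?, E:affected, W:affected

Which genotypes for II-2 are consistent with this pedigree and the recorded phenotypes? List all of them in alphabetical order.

C/I-1 aff ·: Cc|CC
C/I-2 aff ·: Cc|CC
C/II-1 aff I-1×I-2: Cc|CC
C/II-2 aff ·: Cc|CC
C/II-3 ? I-1×I-2: cc|Cc|CC
C/III-1 ? II-1×II-2: cc|Cc|CC
⇒ C over [I-1,I-2,II-1,II-2,II-3,III-1]: 59 consistent
E/I-1 aff ·: Ee
E/I-2 ? ·: ee|Ee
E/II-1 un I-1×I-2: ee
E/II-2 ? ·: Ee|EE
E/II-3 un I-1×I-2: ee
E/III-1 aff II-1×II-2: Ee
⇒ E over [I-1,I-2,II-1,II-2,II-3,III-1]: 4 consistent
W/I-1 aff ·: Ww|WW
W/I-2 aff ·: Ww|WW
W/II-1 aff I-1×I-2: Ww|WW
W/II-2 aff ·: Ww|WW
W/II-3 aff I-1×I-2: Ww|WW
W/III-1 aff II-1×II-2: Ww|WW
⇒ W over [I-1,I-2,II-1,II-2,II-3,III-1]: 45 consistent

II-2 ∈ {CC EE WW, CC EE Ww, CC Ee WW, CC Ee Ww, Cc EE WW, Cc EE Ww, Cc Ee WW, Cc Ee Ww}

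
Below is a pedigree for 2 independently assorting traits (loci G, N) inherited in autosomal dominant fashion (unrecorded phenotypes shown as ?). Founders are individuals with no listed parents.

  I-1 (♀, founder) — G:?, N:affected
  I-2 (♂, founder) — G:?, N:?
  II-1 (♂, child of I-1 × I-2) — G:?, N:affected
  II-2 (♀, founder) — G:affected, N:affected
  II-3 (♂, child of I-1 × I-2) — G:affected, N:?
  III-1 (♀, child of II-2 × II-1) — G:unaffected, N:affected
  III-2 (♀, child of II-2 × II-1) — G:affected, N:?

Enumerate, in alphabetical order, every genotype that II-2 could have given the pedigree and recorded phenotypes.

G/I-1 ? ·: gg|Gg|GG
G/I-2 ? ·: gg|Gg|GG
G/II-1 ? I-1×I-2: gg|Gg
G/II-2 aff ·: Gg
G/II-3 aff I-1×I-2: Gg|GG
G/III-1 un II-2×II-1: gg
G/III-2 aff II-2×II-1: Gg|GG
⇒ G over [I-1,I-2,II-1,II-2,II-3,III-1,III-2]: 24 consistent
N/I-1 aff ·: Nn|NN
N/I-2 ? ·: nn|Nn|NN
N/II-1 aff I-1×I-2: Nn|NN
N/II-2 aff ·: Nn|NN
N/II-3 ? I-1×I-2: nn|Nn|NN
N/III-1 aff II-2×II-1: Nn|NN
N/III-2 ? II-2×II-1: nn|Nn|NN
⇒ N over [I-1,I-2,II-1,II-2,II-3,III-1,III-2]: 140 consistent

II-2 ∈ {Gg NN, Gg Nn}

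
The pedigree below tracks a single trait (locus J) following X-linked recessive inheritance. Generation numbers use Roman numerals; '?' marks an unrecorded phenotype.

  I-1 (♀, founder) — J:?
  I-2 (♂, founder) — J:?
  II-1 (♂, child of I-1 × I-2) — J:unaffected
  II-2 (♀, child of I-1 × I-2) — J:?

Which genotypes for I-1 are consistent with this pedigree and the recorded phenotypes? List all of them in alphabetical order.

J/I-1 ? ·: X^JX^J|X^JX^j
J/I-2 ? ·: X^JY|X^jY
J/II-1 un I-1×I-2: X^JY
J/II-2 ? I-1×I-2: X^JX^J|X^JX^j|X^jX^j
⇒ J over [I-1,I-2,II-1,II-2]: 6 consistent

I-1 ∈ {X^JX^J, X^JX^j}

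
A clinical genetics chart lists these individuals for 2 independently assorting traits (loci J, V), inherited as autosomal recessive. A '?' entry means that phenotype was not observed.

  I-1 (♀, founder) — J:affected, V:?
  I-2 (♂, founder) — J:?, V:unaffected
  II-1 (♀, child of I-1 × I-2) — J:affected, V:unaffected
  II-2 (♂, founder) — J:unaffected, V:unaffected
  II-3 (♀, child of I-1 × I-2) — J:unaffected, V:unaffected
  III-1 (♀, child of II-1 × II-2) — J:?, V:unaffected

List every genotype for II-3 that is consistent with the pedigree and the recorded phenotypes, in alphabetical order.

II-3 ∈ {Jj VV, Jj Vv}

J/I-1 aff ·: jj
J/I-2 ? ·: Jj
J/II-1 aff I-1×I-2: jj
J/II-2 un ·: JJ|Jj
J/II-3 un I-1×I-2: Jj
J/III-1 ? II-1×II-2: Jj|jj
⇒ J over [I-1,I-2,II-1,II-2,II-3,III-1]: 3 consistent
V/I-1 ? ·: VV|Vv|vv
V/I-2 un ·: VV|Vv
V/II-1 un I-1×I-2: VV|Vv
V/II-2 un ·: VV|Vv
V/II-3 un I-1×I-2: VV|Vv
V/III-1 un II-1×II-2: VV|Vv
⇒ V over [I-1,I-2,II-1,II-2,II-3,III-1]: 53 consistent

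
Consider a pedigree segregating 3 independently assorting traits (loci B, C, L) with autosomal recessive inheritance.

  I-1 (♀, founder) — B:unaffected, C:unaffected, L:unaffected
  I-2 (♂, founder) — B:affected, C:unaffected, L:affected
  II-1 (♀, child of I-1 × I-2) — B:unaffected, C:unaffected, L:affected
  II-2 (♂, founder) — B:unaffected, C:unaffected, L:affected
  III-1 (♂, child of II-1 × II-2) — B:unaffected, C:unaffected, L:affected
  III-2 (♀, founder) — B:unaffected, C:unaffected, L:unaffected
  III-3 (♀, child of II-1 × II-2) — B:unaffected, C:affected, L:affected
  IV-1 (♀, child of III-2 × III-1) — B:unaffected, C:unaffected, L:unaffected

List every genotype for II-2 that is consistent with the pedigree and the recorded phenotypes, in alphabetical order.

B/I-1 un ·: BB|Bb
B/I-2 aff ·: bb
B/II-1 un I-1×I-2: Bb
B/II-2 un ·: BB|Bb
B/III-1 un II-1×II-2: BB|Bb
B/III-2 un ·: BB|Bb
B/III-3 un II-1×II-2: BB|Bb
B/IV-1 un III-2×III-1: BB|Bb
⇒ B over [I-1,I-2,II-1,II-2,III-1,III-2,III-3,IV-1]: 56 consistent
C/I-1 un ·: CC|Cc
C/I-2 un ·: CC|Cc
C/II-1 un I-1×I-2: Cc
C/II-2 un ·: Cc
C/III-1 un II-1×II-2: CC|Cc
C/III-2 un ·: CC|Cc
C/III-3 aff II-1×II-2: cc
C/IV-1 un III-2×III-1: CC|Cc
⇒ C over [I-1,I-2,II-1,II-2,III-1,III-2,III-3,IV-1]: 21 consistent
L/I-1 un ·: Ll
L/I-2 aff ·: ll
L/II-1 aff I-1×I-2: ll
L/II-2 aff ·: ll
L/III-1 aff II-1×II-2: ll
L/III-2 un ·: LL|Ll
L/III-3 aff II-1×II-2: ll
L/IV-1 un III-2×III-1: Ll
⇒ L over [I-1,I-2,II-1,II-2,III-1,III-2,III-3,IV-1]: 2 consistent

II-2 ∈ {BB Cc ll, Bb Cc ll}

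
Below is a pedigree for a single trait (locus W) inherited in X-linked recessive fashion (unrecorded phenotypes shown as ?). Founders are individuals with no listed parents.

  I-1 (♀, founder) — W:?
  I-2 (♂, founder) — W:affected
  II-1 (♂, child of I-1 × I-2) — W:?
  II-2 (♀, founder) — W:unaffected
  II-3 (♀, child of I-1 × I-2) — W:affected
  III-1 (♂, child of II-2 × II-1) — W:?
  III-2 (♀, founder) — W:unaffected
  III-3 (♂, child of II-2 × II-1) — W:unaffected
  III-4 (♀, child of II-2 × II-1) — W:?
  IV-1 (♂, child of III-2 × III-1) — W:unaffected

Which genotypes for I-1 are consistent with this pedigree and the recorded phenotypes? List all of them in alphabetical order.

I-1 ∈ {X^WX^w, X^wX^w}

W/I-1 ? ·: X^WX^w|X^wX^w
W/I-2 aff ·: X^wY
W/II-1 ? I-1×I-2: X^WY|X^wY
W/II-2 un ·: X^WX^W|X^WX^w
W/II-3 aff I-1×I-2: X^wX^w
W/III-1 ? II-2×II-1: X^WY|X^wY
W/III-2 un ·: X^WX^W|X^WX^w
W/III-3 un II-2×II-1: X^WY
W/III-4 ? II-2×II-1: X^WX^W|X^WX^w|X^wX^w
W/IV-1 un III-2×III-1: X^WY
⇒ W over [I-1,I-2,II-1,II-2,II-3,III-1,III-2,III-3,III-4,IV-1]: 30 consistent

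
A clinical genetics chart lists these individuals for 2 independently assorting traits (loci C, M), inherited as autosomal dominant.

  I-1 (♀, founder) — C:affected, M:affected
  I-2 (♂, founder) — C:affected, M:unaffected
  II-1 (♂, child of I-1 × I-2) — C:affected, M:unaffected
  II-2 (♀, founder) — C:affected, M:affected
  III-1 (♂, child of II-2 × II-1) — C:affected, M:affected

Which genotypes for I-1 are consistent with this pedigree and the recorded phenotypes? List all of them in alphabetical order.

C/I-1 aff ·: Cc|CC
C/I-2 aff ·: Cc|CC
C/II-1 aff I-1×I-2: Cc|CC
C/II-2 aff ·: Cc|CC
C/III-1 aff II-2×II-1: Cc|CC
⇒ C over [I-1,I-2,II-1,II-2,III-1]: 24 consistent
M/I-1 aff ·: Mm
M/I-2 un ·: mm
M/II-1 un I-1×I-2: mm
M/II-2 aff ·: Mm|MM
M/III-1 aff II-2×II-1: Mm
⇒ M over [I-1,I-2,II-1,II-2,III-1]: 2 consistent

I-1 ∈ {CC Mm, Cc Mm}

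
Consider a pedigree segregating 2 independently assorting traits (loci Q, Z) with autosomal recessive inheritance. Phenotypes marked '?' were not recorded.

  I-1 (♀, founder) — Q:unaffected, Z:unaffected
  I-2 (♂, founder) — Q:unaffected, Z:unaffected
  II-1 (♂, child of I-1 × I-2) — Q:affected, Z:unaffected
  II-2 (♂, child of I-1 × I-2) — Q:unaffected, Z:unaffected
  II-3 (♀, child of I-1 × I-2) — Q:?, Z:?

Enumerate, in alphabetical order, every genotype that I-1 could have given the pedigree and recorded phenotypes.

Q/I-1 un ·: Qq
Q/I-2 un ·: Qq
Q/II-1 aff I-1×I-2: qq
Q/II-2 un I-1×I-2: QQ|Qq
Q/II-3 ? I-1×I-2: QQ|Qq|qq
⇒ Q over [I-1,I-2,II-1,II-2,II-3]: 6 consistent
Z/I-1 un ·: ZZ|Zz
Z/I-2 un ·: ZZ|Zz
Z/II-1 un I-1×I-2: ZZ|Zz
Z/II-2 un I-1×I-2: ZZ|Zz
Z/II-3 ? I-1×I-2: ZZ|Zz|zz
⇒ Z over [I-1,I-2,II-1,II-2,II-3]: 29 consistent

I-1 ∈ {Qq ZZ, Qq Zz}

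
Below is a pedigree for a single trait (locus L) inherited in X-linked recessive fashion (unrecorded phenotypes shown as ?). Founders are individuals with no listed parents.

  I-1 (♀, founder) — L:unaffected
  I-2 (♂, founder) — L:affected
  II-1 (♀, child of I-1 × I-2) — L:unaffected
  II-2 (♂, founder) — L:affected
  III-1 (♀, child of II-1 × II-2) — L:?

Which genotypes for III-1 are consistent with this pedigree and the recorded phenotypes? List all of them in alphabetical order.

L/I-1 un ·: X^LX^L|X^LX^l
L/I-2 aff ·: X^lY
L/II-1 un I-1×I-2: X^LX^l
L/II-2 aff ·: X^lY
L/III-1 ? II-1×II-2: X^LX^l|X^lX^l
⇒ L over [I-1,I-2,II-1,II-2,III-1]: 4 consistent

III-1 ∈ {X^LX^l, X^lX^l}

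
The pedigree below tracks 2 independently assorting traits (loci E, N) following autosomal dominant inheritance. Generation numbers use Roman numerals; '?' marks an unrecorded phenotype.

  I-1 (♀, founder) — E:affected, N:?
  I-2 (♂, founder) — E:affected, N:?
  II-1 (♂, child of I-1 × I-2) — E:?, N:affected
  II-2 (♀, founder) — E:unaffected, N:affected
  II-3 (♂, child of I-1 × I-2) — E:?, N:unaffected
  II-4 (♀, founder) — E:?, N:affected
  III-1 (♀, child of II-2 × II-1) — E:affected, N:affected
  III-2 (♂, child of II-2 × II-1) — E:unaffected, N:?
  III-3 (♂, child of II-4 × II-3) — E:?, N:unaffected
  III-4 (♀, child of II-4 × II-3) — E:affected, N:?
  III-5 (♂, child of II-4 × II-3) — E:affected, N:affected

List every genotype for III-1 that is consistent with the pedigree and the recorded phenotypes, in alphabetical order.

III-1 ∈ {Ee NN, Ee Nn}

E/I-1 aff ·: Ee|EE
E/I-2 aff ·: Ee|EE
E/II-1 ? I-1×I-2: Ee
E/II-2 un ·: ee
E/II-3 ? I-1×I-2: ee|Ee|EE
E/II-4 ? ·: ee|Ee|EE
E/III-1 aff II-2×II-1: Ee
E/III-2 un II-2×II-1: ee
E/III-3 ? II-4×II-3: ee|Ee|EE
E/III-4 aff II-4×II-3: Ee|EE
E/III-5 aff II-4×II-3: Ee|EE
⇒ E over [I-1,I-2,II-1,II-2,II-3,II-4,III-1,III-2,III-3,III-4,III-5]: 99 consistent
N/I-1 ? ·: nn|Nn
N/I-2 ? ·: nn|Nn
N/II-1 aff I-1×I-2: Nn|NN
N/II-2 aff ·: Nn|NN
N/II-3 un I-1×I-2: nn
N/II-4 aff ·: Nn
N/III-1 aff II-2×II-1: Nn|NN
N/III-2 ? II-2×II-1: nn|Nn|NN
N/III-3 un II-4×II-3: nn
N/III-4 ? II-4×II-3: nn|Nn
N/III-5 aff II-4×II-3: Nn
⇒ N over [I-1,I-2,II-1,II-2,II-3,II-4,III-1,III-2,III-3,III-4,III-5]: 70 consistent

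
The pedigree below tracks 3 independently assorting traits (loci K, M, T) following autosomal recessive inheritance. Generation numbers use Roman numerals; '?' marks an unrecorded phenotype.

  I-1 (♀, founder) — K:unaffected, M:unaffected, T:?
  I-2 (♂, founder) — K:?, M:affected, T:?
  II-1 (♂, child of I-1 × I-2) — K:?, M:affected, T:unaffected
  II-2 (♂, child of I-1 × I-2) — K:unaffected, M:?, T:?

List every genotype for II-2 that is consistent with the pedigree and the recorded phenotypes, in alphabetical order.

K/I-1 un ·: KK|Kk
K/I-2 ? ·: KK|Kk|kk
K/II-1 ? I-1×I-2: KK|Kk|kk
K/II-2 un I-1×I-2: KK|Kk
⇒ K over [I-1,I-2,II-1,II-2]: 18 consistent
M/I-1 un ·: Mm
M/I-2 aff ·: mm
M/II-1 aff I-1×I-2: mm
M/II-2 ? I-1×I-2: Mm|mm
⇒ M over [I-1,I-2,II-1,II-2]: 2 consistent
T/I-1 ? ·: TT|Tt|tt
T/I-2 ? ·: TT|Tt|tt
T/II-1 un I-1×I-2: TT|Tt
T/II-2 ? I-1×I-2: TT|Tt|tt
⇒ T over [I-1,I-2,II-1,II-2]: 21 consistent

II-2 ∈ {KK Mm TT, KK Mm Tt, KK Mm tt, KK mm TT, KK mm Tt, KK mm tt, Kk Mm TT, Kk Mm Tt, Kk Mm tt, Kk mm TT, Kk mm Tt, Kk mm tt}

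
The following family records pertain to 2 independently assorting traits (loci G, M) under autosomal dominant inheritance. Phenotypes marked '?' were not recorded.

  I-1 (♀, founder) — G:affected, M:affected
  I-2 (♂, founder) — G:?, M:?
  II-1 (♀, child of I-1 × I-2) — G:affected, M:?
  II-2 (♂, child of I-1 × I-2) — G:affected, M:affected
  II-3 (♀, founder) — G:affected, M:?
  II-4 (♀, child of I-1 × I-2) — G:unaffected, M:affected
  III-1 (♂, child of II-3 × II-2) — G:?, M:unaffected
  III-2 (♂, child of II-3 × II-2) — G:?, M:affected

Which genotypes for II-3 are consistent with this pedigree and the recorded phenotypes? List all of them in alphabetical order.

G/I-1 aff ·: Gg
G/I-2 ? ·: gg|Gg
G/II-1 aff I-1×I-2: Gg|GG
G/II-2 aff I-1×I-2: Gg|GG
G/II-3 aff ·: Gg|GG
G/II-4 un I-1×I-2: gg
G/III-1 ? II-3×II-2: gg|Gg|GG
G/III-2 ? II-3×II-2: gg|Gg|GG
⇒ G over [I-1,I-2,II-1,II-2,II-3,II-4,III-1,III-2]: 49 consistent
M/I-1 aff ·: Mm|MM
M/I-2 ? ·: mm|Mm|MM
M/II-1 ? I-1×I-2: mm|Mm|MM
M/II-2 aff I-1×I-2: Mm
M/II-3 ? ·: mm|Mm
M/II-4 aff I-1×I-2: Mm|MM
M/III-1 un II-3×II-2: mm
M/III-2 aff II-3×II-2: Mm|MM
⇒ M over [I-1,I-2,II-1,II-2,II-3,II-4,III-1,III-2]: 51 consistent

II-3 ∈ {GG Mm, GG mm, Gg Mm, Gg mm}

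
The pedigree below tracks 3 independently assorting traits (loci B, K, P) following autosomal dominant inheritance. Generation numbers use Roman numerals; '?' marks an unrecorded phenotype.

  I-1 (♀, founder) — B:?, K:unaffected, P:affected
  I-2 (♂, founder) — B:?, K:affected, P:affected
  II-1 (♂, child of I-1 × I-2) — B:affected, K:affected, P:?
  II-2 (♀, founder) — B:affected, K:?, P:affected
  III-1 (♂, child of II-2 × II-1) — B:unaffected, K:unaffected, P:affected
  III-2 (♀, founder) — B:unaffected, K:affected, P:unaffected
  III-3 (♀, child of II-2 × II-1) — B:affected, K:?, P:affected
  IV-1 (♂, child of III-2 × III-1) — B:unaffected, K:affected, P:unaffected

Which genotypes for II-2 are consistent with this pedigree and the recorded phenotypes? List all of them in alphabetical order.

B/I-1 ? ·: bb|Bb|BB
B/I-2 ? ·: bb|Bb|BB
B/II-1 aff I-1×I-2: Bb
B/II-2 aff ·: Bb
B/III-1 un II-2×II-1: bb
B/III-2 un ·: bb
B/III-3 aff II-2×II-1: Bb|BB
B/IV-1 un III-2×III-1: bb
⇒ B over [I-1,I-2,II-1,II-2,III-1,III-2,III-3,IV-1]: 14 consistent
K/I-1 un ·: kk
K/I-2 aff ·: Kk|KK
K/II-1 aff I-1×I-2: Kk
K/II-2 ? ·: kk|Kk
K/III-1 un II-2×II-1: kk
K/III-2 aff ·: Kk|KK
K/III-3 ? II-2×II-1: kk|Kk|KK
K/IV-1 aff III-2×III-1: Kk
⇒ K over [I-1,I-2,II-1,II-2,III-1,III-2,III-3,IV-1]: 20 consistent
P/I-1 aff ·: Pp|PP
P/I-2 aff ·: Pp|PP
P/II-1 ? I-1×I-2: pp|Pp|PP
P/II-2 aff ·: Pp|PP
P/III-1 aff II-2×II-1: Pp
P/III-2 un ·: pp
P/III-3 aff II-2×II-1: Pp|PP
P/IV-1 un III-2×III-1: pp
⇒ P over [I-1,I-2,II-1,II-2,III-1,III-2,III-3,IV-1]: 22 consistent

II-2 ∈ {Bb Kk PP, Bb Kk Pp, Bb kk PP, Bb kk Pp}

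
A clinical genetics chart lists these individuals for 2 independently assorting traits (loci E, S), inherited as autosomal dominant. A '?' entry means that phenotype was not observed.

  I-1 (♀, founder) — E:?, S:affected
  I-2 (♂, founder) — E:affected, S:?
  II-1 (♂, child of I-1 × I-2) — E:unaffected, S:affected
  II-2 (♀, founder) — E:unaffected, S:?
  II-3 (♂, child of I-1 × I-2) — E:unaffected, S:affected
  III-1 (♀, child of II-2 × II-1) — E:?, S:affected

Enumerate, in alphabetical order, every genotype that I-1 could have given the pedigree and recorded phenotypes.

I-1 ∈ {Ee SS, Ee Ss, ee SS, ee Ss}

E/I-1 ? ·: ee|Ee
E/I-2 aff ·: Ee
E/II-1 un I-1×I-2: ee
E/II-2 un ·: ee
E/II-3 un I-1×I-2: ee
E/III-1 ? II-2×II-1: ee
⇒ E over [I-1,I-2,II-1,II-2,II-3,III-1]: 2 consistent
S/I-1 aff ·: Ss|SS
S/I-2 ? ·: ss|Ss|SS
S/II-1 aff I-1×I-2: Ss|SS
S/II-2 ? ·: ss|Ss|SS
S/II-3 aff I-1×I-2: Ss|SS
S/III-1 aff II-2×II-1: Ss|SS
⇒ S over [I-1,I-2,II-1,II-2,II-3,III-1]: 68 consistent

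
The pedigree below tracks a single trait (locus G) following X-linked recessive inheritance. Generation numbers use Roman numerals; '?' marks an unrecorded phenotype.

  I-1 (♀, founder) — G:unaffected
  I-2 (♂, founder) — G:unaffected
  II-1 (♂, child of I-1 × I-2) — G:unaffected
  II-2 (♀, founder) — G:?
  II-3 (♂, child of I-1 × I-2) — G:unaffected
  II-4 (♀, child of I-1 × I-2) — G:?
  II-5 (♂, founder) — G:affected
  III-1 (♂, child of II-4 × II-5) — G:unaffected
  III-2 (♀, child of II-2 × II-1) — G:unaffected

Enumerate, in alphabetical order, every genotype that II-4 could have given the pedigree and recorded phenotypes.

II-4 ∈ {X^GX^G, X^GX^g}

G/I-1 un ·: X^GX^G|X^GX^g
G/I-2 un ·: X^GY
G/II-1 un I-1×I-2: X^GY
G/II-2 ? ·: X^GX^G|X^GX^g|X^gX^g
G/II-3 un I-1×I-2: X^GY
G/II-4 ? I-1×I-2: X^GX^G|X^GX^g
G/II-5 aff ·: X^gY
G/III-1 un II-4×II-5: X^GY
G/III-2 un II-2×II-1: X^GX^G|X^GX^g
⇒ G over [I-1,I-2,II-1,II-2,II-3,II-4,II-5,III-1,III-2]: 12 consistent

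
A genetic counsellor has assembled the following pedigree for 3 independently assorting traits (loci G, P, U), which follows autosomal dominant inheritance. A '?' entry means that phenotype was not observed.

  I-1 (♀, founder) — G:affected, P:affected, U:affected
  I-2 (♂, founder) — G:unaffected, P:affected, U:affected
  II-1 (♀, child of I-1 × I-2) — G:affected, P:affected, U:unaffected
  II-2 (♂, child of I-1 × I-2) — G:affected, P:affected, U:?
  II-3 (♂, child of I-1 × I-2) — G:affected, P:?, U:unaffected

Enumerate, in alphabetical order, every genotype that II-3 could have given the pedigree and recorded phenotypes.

II-3 ∈ {Gg PP uu, Gg Pp uu, Gg pp uu}

G/I-1 aff ·: Gg|GG
G/I-2 un ·: gg
G/II-1 aff I-1×I-2: Gg
G/II-2 aff I-1×I-2: Gg
G/II-3 aff I-1×I-2: Gg
⇒ G over [I-1,I-2,II-1,II-2,II-3]: 2 consistent
P/I-1 aff ·: Pp|PP
P/I-2 aff ·: Pp|PP
P/II-1 aff I-1×I-2: Pp|PP
P/II-2 aff I-1×I-2: Pp|PP
P/II-3 ? I-1×I-2: pp|Pp|PP
⇒ P over [I-1,I-2,II-1,II-2,II-3]: 29 consistent
U/I-1 aff ·: Uu
U/I-2 aff ·: Uu
U/II-1 un I-1×I-2: uu
U/II-2 ? I-1×I-2: uu|Uu|UU
U/II-3 un I-1×I-2: uu
⇒ U over [I-1,I-2,II-1,II-2,II-3]: 3 consistent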